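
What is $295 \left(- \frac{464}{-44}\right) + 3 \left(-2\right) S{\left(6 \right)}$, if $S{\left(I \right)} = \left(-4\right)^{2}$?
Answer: $\frac{33164}{11} \approx 3014.9$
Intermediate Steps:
$S{\left(I \right)} = 16$
$295 \left(- \frac{464}{-44}\right) + 3 \left(-2\right) S{\left(6 \right)} = 295 \left(- \frac{464}{-44}\right) + 3 \left(-2\right) 16 = 295 \left(\left(-464\right) \left(- \frac{1}{44}\right)\right) - 96 = 295 \cdot \frac{116}{11} - 96 = \frac{34220}{11} - 96 = \frac{33164}{11}$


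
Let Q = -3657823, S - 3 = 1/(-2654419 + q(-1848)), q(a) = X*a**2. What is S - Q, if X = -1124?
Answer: 14050555776021189/3841231315 ≈ 3.6578e+6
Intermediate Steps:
q(a) = -1124*a**2
S = 11523693944/3841231315 (S = 3 + 1/(-2654419 - 1124*(-1848)**2) = 3 + 1/(-2654419 - 1124*3415104) = 3 + 1/(-2654419 - 3838576896) = 3 + 1/(-3841231315) = 3 - 1/3841231315 = 11523693944/3841231315 ≈ 3.0000)
S - Q = 11523693944/3841231315 - 1*(-3657823) = 11523693944/3841231315 + 3657823 = 14050555776021189/3841231315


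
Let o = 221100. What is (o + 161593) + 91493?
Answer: 474186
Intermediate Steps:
(o + 161593) + 91493 = (221100 + 161593) + 91493 = 382693 + 91493 = 474186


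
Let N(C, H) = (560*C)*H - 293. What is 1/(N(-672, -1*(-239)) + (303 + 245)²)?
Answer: -1/89640469 ≈ -1.1156e-8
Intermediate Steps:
N(C, H) = -293 + 560*C*H (N(C, H) = 560*C*H - 293 = -293 + 560*C*H)
1/(N(-672, -1*(-239)) + (303 + 245)²) = 1/((-293 + 560*(-672)*(-1*(-239))) + (303 + 245)²) = 1/((-293 + 560*(-672)*239) + 548²) = 1/((-293 - 89940480) + 300304) = 1/(-89940773 + 300304) = 1/(-89640469) = -1/89640469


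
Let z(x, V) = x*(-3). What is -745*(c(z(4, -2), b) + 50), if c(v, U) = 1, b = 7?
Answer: -37995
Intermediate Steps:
z(x, V) = -3*x
-745*(c(z(4, -2), b) + 50) = -745*(1 + 50) = -745*51 = -37995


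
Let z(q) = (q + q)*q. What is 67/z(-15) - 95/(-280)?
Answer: 6151/12600 ≈ 0.48817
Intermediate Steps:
z(q) = 2*q**2 (z(q) = (2*q)*q = 2*q**2)
67/z(-15) - 95/(-280) = 67/((2*(-15)**2)) - 95/(-280) = 67/((2*225)) - 95*(-1/280) = 67/450 + 19/56 = 6151/12600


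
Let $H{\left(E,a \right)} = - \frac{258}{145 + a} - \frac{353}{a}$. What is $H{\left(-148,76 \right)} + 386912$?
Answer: $\frac{6498476331}{16796} \approx 3.8691 \cdot 10^{5}$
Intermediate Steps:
$H{\left(E,a \right)} = - \frac{353}{a} - \frac{258}{145 + a}$
$H{\left(-148,76 \right)} + 386912 = \frac{-51185 - 46436}{76 \left(145 + 76\right)} + 386912 = \frac{-51185 - 46436}{76 \cdot 221} + 386912 = \frac{1}{76} \cdot \frac{1}{221} \left(-97621\right) + 386912 = - \frac{97621}{16796} + 386912 = \frac{6498476331}{16796}$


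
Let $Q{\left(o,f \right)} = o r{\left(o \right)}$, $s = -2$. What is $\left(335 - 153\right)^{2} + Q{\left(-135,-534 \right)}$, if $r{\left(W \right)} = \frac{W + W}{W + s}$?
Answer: $\frac{4501538}{137} \approx 32858.0$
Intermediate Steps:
$r{\left(W \right)} = \frac{2 W}{-2 + W}$ ($r{\left(W \right)} = \frac{W + W}{W - 2} = \frac{2 W}{-2 + W}$)
$Q{\left(o,f \right)} = \frac{2 o^{2}}{-2 + o}$ ($Q{\left(o,f \right)} = o \frac{2 o}{-2 + o} = \frac{2 o^{2}}{-2 + o}$)
$\left(335 - 153\right)^{2} + Q{\left(-135,-534 \right)} = \left(335 - 153\right)^{2} + \frac{2 \left(-135\right)^{2}}{-2 - 135} = 182^{2} + 2 \cdot 18225 \frac{1}{-137} = 33124 + 2 \cdot 18225 \left(- \frac{1}{137}\right) = 33124 - \frac{36450}{137} = \frac{4501538}{137}$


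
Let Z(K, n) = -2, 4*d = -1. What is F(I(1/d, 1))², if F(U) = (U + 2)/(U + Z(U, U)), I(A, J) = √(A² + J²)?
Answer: (2 + √17)²/(2 - √17)² ≈ 8.3176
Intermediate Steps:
d = -¼ (d = (¼)*(-1) = -¼ ≈ -0.25000)
F(U) = (2 + U)/(-2 + U) (F(U) = (U + 2)/(U - 2) = (2 + U)/(-2 + U))
F(I(1/d, 1))² = ((2 + √((1/(-¼))² + 1²))/(-2 + √((1/(-¼))² + 1²)))² = ((2 + √((-4)² + 1))/(-2 + √((-4)² + 1)))² = ((2 + √(16 + 1))/(-2 + √(16 + 1)))² = ((2 + √17)/(-2 + √17))² = (2 + √17)²/(-2 + √17)²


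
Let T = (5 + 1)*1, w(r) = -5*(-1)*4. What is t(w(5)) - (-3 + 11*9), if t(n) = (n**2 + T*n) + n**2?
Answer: 824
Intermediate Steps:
w(r) = 20 (w(r) = 5*4 = 20)
T = 6 (T = 6*1 = 6)
t(n) = 2*n**2 + 6*n (t(n) = (n**2 + 6*n) + n**2 = 2*n**2 + 6*n)
t(w(5)) - (-3 + 11*9) = 2*20*(3 + 20) - (-3 + 11*9) = 2*20*23 - (-3 + 99) = 920 - 1*96 = 920 - 96 = 824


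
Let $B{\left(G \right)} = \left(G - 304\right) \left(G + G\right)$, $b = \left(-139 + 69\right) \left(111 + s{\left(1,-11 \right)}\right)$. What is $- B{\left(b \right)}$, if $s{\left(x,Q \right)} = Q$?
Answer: $-102256000$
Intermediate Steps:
$b = -7000$ ($b = \left(-139 + 69\right) \left(111 - 11\right) = \left(-70\right) 100 = -7000$)
$B{\left(G \right)} = 2 G \left(-304 + G\right)$ ($B{\left(G \right)} = \left(-304 + G\right) 2 G = 2 G \left(-304 + G\right)$)
$- B{\left(b \right)} = - 2 \left(-7000\right) \left(-304 - 7000\right) = - 2 \left(-7000\right) \left(-7304\right) = \left(-1\right) 102256000 = -102256000$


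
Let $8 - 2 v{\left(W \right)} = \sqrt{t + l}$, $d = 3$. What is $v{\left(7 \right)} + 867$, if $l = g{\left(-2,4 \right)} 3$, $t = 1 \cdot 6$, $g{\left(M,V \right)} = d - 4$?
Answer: $871 - \frac{\sqrt{3}}{2} \approx 870.13$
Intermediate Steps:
$g{\left(M,V \right)} = -1$ ($g{\left(M,V \right)} = 3 - 4 = -1$)
$t = 6$
$l = -3$ ($l = \left(-1\right) 3 = -3$)
$v{\left(W \right)} = 4 - \frac{\sqrt{3}}{2}$ ($v{\left(W \right)} = 4 - \frac{\sqrt{6 - 3}}{2} = 4 - \frac{\sqrt{3}}{2}$)
$v{\left(7 \right)} + 867 = \left(4 - \frac{\sqrt{3}}{2}\right) + 867 = 871 - \frac{\sqrt{3}}{2}$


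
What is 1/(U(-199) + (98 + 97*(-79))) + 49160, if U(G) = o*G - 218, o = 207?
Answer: 2407660159/48976 ≈ 49160.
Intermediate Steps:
U(G) = -218 + 207*G (U(G) = 207*G - 218 = -218 + 207*G)
1/(U(-199) + (98 + 97*(-79))) + 49160 = 1/((-218 + 207*(-199)) + (98 + 97*(-79))) + 49160 = 1/((-218 - 41193) + (98 - 7663)) + 49160 = 1/(-41411 - 7565) + 49160 = 1/(-48976) + 49160 = -1/48976 + 49160 = 2407660159/48976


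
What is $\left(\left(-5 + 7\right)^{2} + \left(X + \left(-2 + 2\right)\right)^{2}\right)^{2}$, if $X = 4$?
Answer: $400$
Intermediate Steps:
$\left(\left(-5 + 7\right)^{2} + \left(X + \left(-2 + 2\right)\right)^{2}\right)^{2} = \left(\left(-5 + 7\right)^{2} + \left(4 + \left(-2 + 2\right)\right)^{2}\right)^{2} = \left(2^{2} + \left(4 + 0\right)^{2}\right)^{2} = \left(4 + 4^{2}\right)^{2} = \left(4 + 16\right)^{2} = 20^{2} = 400$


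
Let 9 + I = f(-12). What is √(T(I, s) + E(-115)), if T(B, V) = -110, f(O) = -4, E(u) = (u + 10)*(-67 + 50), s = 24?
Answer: 5*√67 ≈ 40.927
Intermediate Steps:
E(u) = -170 - 17*u (E(u) = (10 + u)*(-17) = -170 - 17*u)
I = -13 (I = -9 - 4 = -13)
√(T(I, s) + E(-115)) = √(-110 + (-170 - 17*(-115))) = √(-110 + (-170 + 1955)) = √(-110 + 1785) = √1675 = 5*√67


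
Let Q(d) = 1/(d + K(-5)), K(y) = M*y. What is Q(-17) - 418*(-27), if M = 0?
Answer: 191861/17 ≈ 11286.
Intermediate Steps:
K(y) = 0 (K(y) = 0*y = 0)
Q(d) = 1/d (Q(d) = 1/(d + 0) = 1/d)
Q(-17) - 418*(-27) = 1/(-17) - 418*(-27) = -1/17 + 11286 = 191861/17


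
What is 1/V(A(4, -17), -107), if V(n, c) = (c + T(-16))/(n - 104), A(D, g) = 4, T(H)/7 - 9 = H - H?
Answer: 25/11 ≈ 2.2727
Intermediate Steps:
T(H) = 63 (T(H) = 63 + 7*(H - H) = 63 + 7*0 = 63 + 0 = 63)
V(n, c) = (63 + c)/(-104 + n) (V(n, c) = (c + 63)/(n - 104) = (63 + c)/(-104 + n))
1/V(A(4, -17), -107) = 1/((63 - 107)/(-104 + 4)) = 1/(-44/(-100)) = 1/(-1/100*(-44)) = 1/(11/25) = 25/11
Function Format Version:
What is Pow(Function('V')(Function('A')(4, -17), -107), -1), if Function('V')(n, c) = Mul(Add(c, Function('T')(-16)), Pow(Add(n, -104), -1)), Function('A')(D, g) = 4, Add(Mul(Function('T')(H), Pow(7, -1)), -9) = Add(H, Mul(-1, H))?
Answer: Rational(25, 11) ≈ 2.2727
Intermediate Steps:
Function('T')(H) = 63 (Function('T')(H) = Add(63, Mul(7, Add(H, Mul(-1, H)))) = Add(63, Mul(7, 0)) = Add(63, 0) = 63)
Function('V')(n, c) = Mul(Pow(Add(-104, n), -1), Add(63, c)) (Function('V')(n, c) = Mul(Add(c, 63), Pow(Add(n, -104), -1)) = Mul(Add(63, c), Pow(Add(-104, n), -1)) = Mul(Pow(Add(-104, n), -1), Add(63, c)))
Pow(Function('V')(Function('A')(4, -17), -107), -1) = Pow(Mul(Pow(Add(-104, 4), -1), Add(63, -107)), -1) = Pow(Mul(Pow(-100, -1), -44), -1) = Pow(Mul(Rational(-1, 100), -44), -1) = Pow(Rational(11, 25), -1) = Rational(25, 11)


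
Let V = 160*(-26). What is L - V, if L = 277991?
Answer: 282151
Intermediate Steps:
V = -4160
L - V = 277991 - 1*(-4160) = 277991 + 4160 = 282151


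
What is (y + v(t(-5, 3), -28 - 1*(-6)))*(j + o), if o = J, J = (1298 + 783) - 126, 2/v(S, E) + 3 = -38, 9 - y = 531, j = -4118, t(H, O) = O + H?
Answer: 46296852/41 ≈ 1.1292e+6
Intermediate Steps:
t(H, O) = H + O
y = -522 (y = 9 - 1*531 = 9 - 531 = -522)
v(S, E) = -2/41 (v(S, E) = 2/(-3 - 38) = 2/(-41) = 2*(-1/41) = -2/41)
J = 1955 (J = 2081 - 126 = 1955)
o = 1955
(y + v(t(-5, 3), -28 - 1*(-6)))*(j + o) = (-522 - 2/41)*(-4118 + 1955) = -21404/41*(-2163) = 46296852/41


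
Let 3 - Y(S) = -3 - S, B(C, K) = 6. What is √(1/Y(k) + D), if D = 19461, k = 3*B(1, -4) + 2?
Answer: √13155662/26 ≈ 139.50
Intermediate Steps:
k = 20 (k = 3*6 + 2 = 18 + 2 = 20)
Y(S) = 6 + S (Y(S) = 3 - (-3 - S) = 3 + (3 + S) = 6 + S)
√(1/Y(k) + D) = √(1/(6 + 20) + 19461) = √(1/26 + 19461) = √(505987/26) = √13155662/26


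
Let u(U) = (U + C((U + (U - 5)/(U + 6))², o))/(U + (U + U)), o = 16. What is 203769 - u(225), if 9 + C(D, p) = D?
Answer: 60634326794/297675 ≈ 2.0369e+5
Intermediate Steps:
C(D, p) = -9 + D
u(U) = (-9 + U + (U + (-5 + U)/(6 + U))²)/(3*U) (u(U) = (U + (-9 + (U + (U - 5)/(U + 6))²))/(U + (U + U)) = (U + (-9 + (U + (-5 + U)/(6 + U))²))/(U + 2*U) = (U + (-9 + (U + (-5 + U)/(6 + U))²))/((3*U)) = (-9 + U + (U + (-5 + U)/(6 + U))²)*(1/(3*U)) = (-9 + U + (U + (-5 + U)/(6 + U))²)/(3*U))
203769 - u(225) = 203769 - (⅓ - 3/225 + (⅓)*(-5 + 225² + 7*225)²/(225*(6 + 225)²)) = 203769 - (⅓ - 3*1/225 + (⅓)*(1/225)*(-5 + 50625 + 1575)²/231²) = 203769 - (⅓ - 1/75 + (⅓)*(1/225)*(1/53361)*52195²) = 203769 - (⅓ - 1/75 + (⅓)*(1/225)*(1/53361)*2724318025) = 203769 - (⅓ - 1/75 + 900601/11907) = 203769 - 1*22610281/297675 = 203769 - 22610281/297675 = 60634326794/297675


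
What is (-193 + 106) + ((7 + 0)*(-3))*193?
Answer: -4140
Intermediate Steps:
(-193 + 106) + ((7 + 0)*(-3))*193 = -87 + (7*(-3))*193 = -87 - 21*193 = -87 - 4053 = -4140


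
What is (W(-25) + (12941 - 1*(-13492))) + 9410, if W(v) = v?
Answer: 35818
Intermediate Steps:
(W(-25) + (12941 - 1*(-13492))) + 9410 = (-25 + (12941 - 1*(-13492))) + 9410 = (-25 + (12941 + 13492)) + 9410 = (-25 + 26433) + 9410 = 26408 + 9410 = 35818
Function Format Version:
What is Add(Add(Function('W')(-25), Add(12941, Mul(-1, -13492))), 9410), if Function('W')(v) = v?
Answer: 35818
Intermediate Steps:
Add(Add(Function('W')(-25), Add(12941, Mul(-1, -13492))), 9410) = Add(Add(-25, Add(12941, Mul(-1, -13492))), 9410) = Add(Add(-25, Add(12941, 13492)), 9410) = Add(Add(-25, 26433), 9410) = Add(26408, 9410) = 35818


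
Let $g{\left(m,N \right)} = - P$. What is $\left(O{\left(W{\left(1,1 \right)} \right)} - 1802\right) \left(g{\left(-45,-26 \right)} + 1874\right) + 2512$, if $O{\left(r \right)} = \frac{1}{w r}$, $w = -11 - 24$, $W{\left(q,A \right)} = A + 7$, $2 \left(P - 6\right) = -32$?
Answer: $- \frac{237472391}{70} \approx -3.3925 \cdot 10^{6}$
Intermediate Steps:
$P = -10$ ($P = 6 + \frac{1}{2} \left(-32\right) = 6 - 16 = -10$)
$W{\left(q,A \right)} = 7 + A$
$w = -35$
$g{\left(m,N \right)} = 10$ ($g{\left(m,N \right)} = \left(-1\right) \left(-10\right) = 10$)
$O{\left(r \right)} = - \frac{1}{35 r}$ ($O{\left(r \right)} = \frac{1}{\left(-35\right) r} = - \frac{1}{35 r}$)
$\left(O{\left(W{\left(1,1 \right)} \right)} - 1802\right) \left(g{\left(-45,-26 \right)} + 1874\right) + 2512 = \left(- \frac{1}{35 \left(7 + 1\right)} - 1802\right) \left(10 + 1874\right) + 2512 = \left(- \frac{1}{35 \cdot 8} - 1802\right) 1884 + 2512 = \left(\left(- \frac{1}{35}\right) \frac{1}{8} - 1802\right) 1884 + 2512 = \left(- \frac{1}{280} - 1802\right) 1884 + 2512 = \left(- \frac{504561}{280}\right) 1884 + 2512 = - \frac{237648231}{70} + 2512 = - \frac{237472391}{70}$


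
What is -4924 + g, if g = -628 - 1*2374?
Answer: -7926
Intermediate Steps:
g = -3002 (g = -628 - 2374 = -3002)
-4924 + g = -4924 - 3002 = -7926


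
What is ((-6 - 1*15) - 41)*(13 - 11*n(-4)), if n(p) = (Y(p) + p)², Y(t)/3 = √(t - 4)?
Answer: -38998 - 32736*I*√2 ≈ -38998.0 - 46296.0*I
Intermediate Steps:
Y(t) = 3*√(-4 + t) (Y(t) = 3*√(t - 4) = 3*√(-4 + t))
n(p) = (p + 3*√(-4 + p))² (n(p) = (3*√(-4 + p) + p)² = (p + 3*√(-4 + p))²)
((-6 - 1*15) - 41)*(13 - 11*n(-4)) = ((-6 - 1*15) - 41)*(13 - 11*(-4 + 3*√(-4 - 4))²) = ((-6 - 15) - 41)*(13 - 11*(-4 + 3*√(-8))²) = (-21 - 41)*(13 - 11*(-4 + 3*(2*I*√2))²) = -62*(13 - 11*(-4 + 6*I*√2)²) = -806 + 682*(-4 + 6*I*√2)²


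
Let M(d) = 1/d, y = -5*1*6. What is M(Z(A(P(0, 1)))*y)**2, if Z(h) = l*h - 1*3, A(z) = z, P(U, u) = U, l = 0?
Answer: 1/8100 ≈ 0.00012346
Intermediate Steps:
Z(h) = -3 (Z(h) = 0*h - 1*3 = 0 - 3 = -3)
y = -30 (y = -5*6 = -30)
M(Z(A(P(0, 1)))*y)**2 = (1/(-3*(-30)))**2 = (1/90)**2 = 1/8100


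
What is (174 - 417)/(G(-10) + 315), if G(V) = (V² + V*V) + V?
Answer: -243/505 ≈ -0.48119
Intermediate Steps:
G(V) = V + 2*V² (G(V) = (V² + V²) + V = 2*V² + V = V + 2*V²)
(174 - 417)/(G(-10) + 315) = (174 - 417)/(-10*(1 + 2*(-10)) + 315) = -243/(-10*(1 - 20) + 315) = -243/(-10*(-19) + 315) = -243/(190 + 315) = -243/505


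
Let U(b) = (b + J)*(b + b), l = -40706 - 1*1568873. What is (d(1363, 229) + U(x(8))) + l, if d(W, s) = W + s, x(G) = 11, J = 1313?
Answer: -1578859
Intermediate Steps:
l = -1609579 (l = -40706 - 1568873 = -1609579)
U(b) = 2*b*(1313 + b) (U(b) = (b + 1313)*(b + b) = (1313 + b)*(2*b) = 2*b*(1313 + b))
(d(1363, 229) + U(x(8))) + l = ((1363 + 229) + 2*11*(1313 + 11)) - 1609579 = (1592 + 2*11*1324) - 1609579 = (1592 + 29128) - 1609579 = 30720 - 1609579 = -1578859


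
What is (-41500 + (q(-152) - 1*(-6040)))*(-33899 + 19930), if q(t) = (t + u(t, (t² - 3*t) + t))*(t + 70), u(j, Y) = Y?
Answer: 27134111988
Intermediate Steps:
q(t) = (70 + t)*(t² - t) (q(t) = (t + ((t² - 3*t) + t))*(t + 70) = (t + (t² - 2*t))*(70 + t) = (t² - t)*(70 + t) = (70 + t)*(t² - t))
(-41500 + (q(-152) - 1*(-6040)))*(-33899 + 19930) = (-41500 + (-152*(-70 + (-152)² + 69*(-152)) - 1*(-6040)))*(-33899 + 19930) = (-41500 + (-152*(-70 + 23104 - 10488) + 6040))*(-13969) = (-41500 + (-152*12546 + 6040))*(-13969) = (-41500 + (-1906992 + 6040))*(-13969) = (-41500 - 1900952)*(-13969) = -1942452*(-13969) = 27134111988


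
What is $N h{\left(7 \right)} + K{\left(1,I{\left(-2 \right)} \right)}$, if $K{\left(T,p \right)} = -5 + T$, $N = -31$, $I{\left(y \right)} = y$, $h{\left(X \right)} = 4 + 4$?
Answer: $-252$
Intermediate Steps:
$h{\left(X \right)} = 8$
$N h{\left(7 \right)} + K{\left(1,I{\left(-2 \right)} \right)} = \left(-31\right) 8 + \left(-5 + 1\right) = -248 - 4 = -252$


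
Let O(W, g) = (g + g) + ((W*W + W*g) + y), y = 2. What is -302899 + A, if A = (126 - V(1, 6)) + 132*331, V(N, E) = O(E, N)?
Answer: -259127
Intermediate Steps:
O(W, g) = 2 + W**2 + 2*g + W*g (O(W, g) = (g + g) + ((W*W + W*g) + 2) = 2*g + ((W**2 + W*g) + 2) = 2*g + (2 + W**2 + W*g) = 2 + W**2 + 2*g + W*g)
V(N, E) = 2 + E**2 + 2*N + E*N
A = 43772 (A = (126 - (2 + 6**2 + 2*1 + 6*1)) + 132*331 = (126 - (2 + 36 + 2 + 6)) + 43692 = (126 - 1*46) + 43692 = (126 - 46) + 43692 = 80 + 43692 = 43772)
-302899 + A = -302899 + 43772 = -259127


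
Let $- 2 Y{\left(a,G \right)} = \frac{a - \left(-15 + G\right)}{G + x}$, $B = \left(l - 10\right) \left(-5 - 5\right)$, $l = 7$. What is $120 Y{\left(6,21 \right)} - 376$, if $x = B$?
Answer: $-376$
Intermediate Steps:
$B = 30$ ($B = \left(7 - 10\right) \left(-5 - 5\right) = \left(-3\right) \left(-10\right) = 30$)
$x = 30$
$Y{\left(a,G \right)} = - \frac{15 + a - G}{2 \left(30 + G\right)}$ ($Y{\left(a,G \right)} = - \frac{\left(a - \left(-15 + G\right)\right) \frac{1}{G + 30}}{2} = - \frac{\left(15 + a - G\right) \frac{1}{30 + G}}{2} = - \frac{\frac{1}{30 + G} \left(15 + a - G\right)}{2} = - \frac{15 + a - G}{2 \left(30 + G\right)}$)
$120 Y{\left(6,21 \right)} - 376 = 120 \frac{-15 + 21 - 6}{2 \left(30 + 21\right)} - 376 = 120 \frac{-15 + 21 - 6}{2 \cdot 51} - 376 = 120 \cdot \frac{1}{2} \cdot \frac{1}{51} \cdot 0 - 376 = 120 \cdot 0 - 376 = 0 - 376 = -376$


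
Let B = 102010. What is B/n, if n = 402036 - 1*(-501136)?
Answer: 51005/451586 ≈ 0.11295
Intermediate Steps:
n = 903172 (n = 402036 + 501136 = 903172)
B/n = 102010/903172 = 102010*(1/903172) = 51005/451586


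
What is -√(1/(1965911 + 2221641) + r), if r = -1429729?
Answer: -I*√1566946503812346854/1046888 ≈ -1195.7*I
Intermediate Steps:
-√(1/(1965911 + 2221641) + r) = -√(1/(1965911 + 2221641) - 1429729) = -√(1/4187552 - 1429729) = -√(-5987064533407/4187552) = -I*√1566946503812346854/1046888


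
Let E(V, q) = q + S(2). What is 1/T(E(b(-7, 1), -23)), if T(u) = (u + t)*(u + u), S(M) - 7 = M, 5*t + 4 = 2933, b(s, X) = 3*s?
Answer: -5/80052 ≈ -6.2459e-5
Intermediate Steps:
t = 2929/5 (t = -4/5 + (1/5)*2933 = -4/5 + 2933/5 = 2929/5 ≈ 585.80)
S(M) = 7 + M
E(V, q) = 9 + q (E(V, q) = q + (7 + 2) = q + 9 = 9 + q)
T(u) = 2*u*(2929/5 + u) (T(u) = (u + 2929/5)*(u + u) = (2929/5 + u)*(2*u) = 2*u*(2929/5 + u))
1/T(E(b(-7, 1), -23)) = 1/(2*(9 - 23)*(2929 + 5*(9 - 23))/5) = 1/((2/5)*(-14)*(2929 + 5*(-14))) = 1/((2/5)*(-14)*(2929 - 70)) = 1/((2/5)*(-14)*2859) = 1/(-80052/5) = -5/80052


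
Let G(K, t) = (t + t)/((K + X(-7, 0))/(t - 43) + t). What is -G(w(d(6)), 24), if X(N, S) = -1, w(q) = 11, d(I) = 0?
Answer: -456/223 ≈ -2.0448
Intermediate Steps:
G(K, t) = 2*t/(t + (-1 + K)/(-43 + t)) (G(K, t) = (t + t)/((K - 1)/(t - 43) + t) = (2*t)/((-1 + K)/(-43 + t) + t) = (2*t)/(t + (-1 + K)/(-43 + t)) = 2*t/(t + (-1 + K)/(-43 + t)))
-G(w(d(6)), 24) = -2*24*(-43 + 24)/(-1 + 11 + 24² - 43*24) = -2*24*(-19)/(-1 + 11 + 576 - 1032) = -2*24*(-19)/(-446) = -2*24*(-1)*(-19)/446 = -1*456/223 = -456/223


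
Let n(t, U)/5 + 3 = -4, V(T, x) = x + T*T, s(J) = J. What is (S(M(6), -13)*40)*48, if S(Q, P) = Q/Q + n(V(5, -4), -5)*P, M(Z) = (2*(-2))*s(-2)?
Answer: 875520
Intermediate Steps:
V(T, x) = x + T**2
M(Z) = 8 (M(Z) = (2*(-2))*(-2) = -4*(-2) = 8)
n(t, U) = -35 (n(t, U) = -15 + 5*(-4) = -15 - 20 = -35)
S(Q, P) = 1 - 35*P (S(Q, P) = Q/Q - 35*P = 1 - 35*P)
(S(M(6), -13)*40)*48 = ((1 - 35*(-13))*40)*48 = ((1 + 455)*40)*48 = (456*40)*48 = 18240*48 = 875520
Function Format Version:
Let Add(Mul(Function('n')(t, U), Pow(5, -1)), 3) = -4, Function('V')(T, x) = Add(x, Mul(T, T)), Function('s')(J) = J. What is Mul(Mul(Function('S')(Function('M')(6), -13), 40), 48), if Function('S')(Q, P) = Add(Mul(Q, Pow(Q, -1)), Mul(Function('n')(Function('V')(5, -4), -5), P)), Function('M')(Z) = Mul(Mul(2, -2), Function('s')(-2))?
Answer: 875520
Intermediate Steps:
Function('V')(T, x) = Add(x, Pow(T, 2))
Function('M')(Z) = 8 (Function('M')(Z) = Mul(Mul(2, -2), -2) = Mul(-4, -2) = 8)
Function('n')(t, U) = -35 (Function('n')(t, U) = Add(-15, Mul(5, -4)) = Add(-15, -20) = -35)
Function('S')(Q, P) = Add(1, Mul(-35, P)) (Function('S')(Q, P) = Add(Mul(Q, Pow(Q, -1)), Mul(-35, P)) = Add(1, Mul(-35, P)))
Mul(Mul(Function('S')(Function('M')(6), -13), 40), 48) = Mul(Mul(Add(1, Mul(-35, -13)), 40), 48) = Mul(Mul(Add(1, 455), 40), 48) = Mul(Mul(456, 40), 48) = Mul(18240, 48) = 875520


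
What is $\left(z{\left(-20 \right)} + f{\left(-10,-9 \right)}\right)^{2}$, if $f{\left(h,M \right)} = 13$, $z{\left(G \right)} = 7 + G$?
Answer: $0$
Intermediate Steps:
$\left(z{\left(-20 \right)} + f{\left(-10,-9 \right)}\right)^{2} = \left(\left(7 - 20\right) + 13\right)^{2} = \left(-13 + 13\right)^{2} = 0^{2} = 0$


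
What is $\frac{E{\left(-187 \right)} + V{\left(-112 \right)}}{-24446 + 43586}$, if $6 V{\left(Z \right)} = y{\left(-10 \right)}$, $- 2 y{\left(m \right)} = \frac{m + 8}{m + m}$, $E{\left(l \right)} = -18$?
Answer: $- \frac{2161}{2296800} \approx -0.00094087$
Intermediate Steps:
$y{\left(m \right)} = - \frac{8 + m}{4 m}$ ($y{\left(m \right)} = - \frac{\left(m + 8\right) \frac{1}{m + m}}{2} = - \frac{\left(8 + m\right) \frac{1}{2 m}}{2} = - \frac{\frac{1}{2} \frac{1}{m} \left(8 + m\right)}{2} = - \frac{8 + m}{4 m}$)
$V{\left(Z \right)} = - \frac{1}{120}$ ($V{\left(Z \right)} = \frac{\frac{1}{4} \frac{1}{-10} \left(-8 - -10\right)}{6} = \frac{\frac{1}{4} \left(- \frac{1}{10}\right) \left(-8 + 10\right)}{6} = \frac{\frac{1}{4} \left(- \frac{1}{10}\right) 2}{6} = \frac{1}{6} \left(- \frac{1}{20}\right) = - \frac{1}{120}$)
$\frac{E{\left(-187 \right)} + V{\left(-112 \right)}}{-24446 + 43586} = \frac{-18 - \frac{1}{120}}{-24446 + 43586} = - \frac{2161}{120 \cdot 19140} = \left(- \frac{2161}{120}\right) \frac{1}{19140} = - \frac{2161}{2296800}$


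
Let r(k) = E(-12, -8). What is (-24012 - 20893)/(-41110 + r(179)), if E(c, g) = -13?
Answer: 44905/41123 ≈ 1.0920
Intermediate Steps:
r(k) = -13
(-24012 - 20893)/(-41110 + r(179)) = (-24012 - 20893)/(-41110 - 13) = -44905/(-41123) = -44905*(-1/41123) = 44905/41123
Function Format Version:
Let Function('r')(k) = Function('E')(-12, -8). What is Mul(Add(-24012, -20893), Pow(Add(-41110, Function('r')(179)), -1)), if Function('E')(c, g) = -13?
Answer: Rational(44905, 41123) ≈ 1.0920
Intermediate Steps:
Function('r')(k) = -13
Mul(Add(-24012, -20893), Pow(Add(-41110, Function('r')(179)), -1)) = Mul(Add(-24012, -20893), Pow(Add(-41110, -13), -1)) = Mul(-44905, Pow(-41123, -1)) = Mul(-44905, Rational(-1, 41123)) = Rational(44905, 41123)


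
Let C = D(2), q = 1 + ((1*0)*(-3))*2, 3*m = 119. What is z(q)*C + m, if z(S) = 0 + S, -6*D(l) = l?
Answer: 118/3 ≈ 39.333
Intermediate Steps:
D(l) = -l/6
m = 119/3 (m = (1/3)*119 = 119/3 ≈ 39.667)
q = 1 (q = 1 + (0*(-3))*2 = 1 + 0*2 = 1 + 0 = 1)
z(S) = S
C = -1/3 (C = -1/6*2 = -1/3 ≈ -0.33333)
z(q)*C + m = 1*(-1/3) + 119/3 = -1/3 + 119/3 = 118/3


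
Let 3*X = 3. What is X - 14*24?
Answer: -335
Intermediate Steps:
X = 1 (X = (1/3)*3 = 1)
X - 14*24 = 1 - 14*24 = 1 - 336 = -335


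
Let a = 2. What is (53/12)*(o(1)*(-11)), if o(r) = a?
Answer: -583/6 ≈ -97.167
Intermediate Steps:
o(r) = 2
(53/12)*(o(1)*(-11)) = (53/12)*(2*(-11)) = (53*(1/12))*(-22) = (53/12)*(-22) = -583/6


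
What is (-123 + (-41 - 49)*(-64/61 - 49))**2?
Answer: 71431649289/3721 ≈ 1.9197e+7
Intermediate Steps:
(-123 + (-41 - 49)*(-64/61 - 49))**2 = (-123 - 90*(-64*1/61 - 49))**2 = (-123 - 90*(-64/61 - 49))**2 = (-123 - 90*(-3053/61))**2 = (-123 + 274770/61)**2 = (267267/61)**2 = 71431649289/3721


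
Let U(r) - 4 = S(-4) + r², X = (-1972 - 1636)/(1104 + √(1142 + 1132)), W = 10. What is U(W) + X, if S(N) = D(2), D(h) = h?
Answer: 20828370/202757 + 1804*√2274/608271 ≈ 102.87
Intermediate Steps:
S(N) = 2
X = -3608/(1104 + √2274) ≈ -3.1328
U(r) = 6 + r² (U(r) = 4 + (2 + r²) = 6 + r²)
U(W) + X = (6 + 10²) + (-663872/202757 + 1804*√2274/608271) = (6 + 100) + (-663872/202757 + 1804*√2274/608271) = 106 + (-663872/202757 + 1804*√2274/608271) = 20828370/202757 + 1804*√2274/608271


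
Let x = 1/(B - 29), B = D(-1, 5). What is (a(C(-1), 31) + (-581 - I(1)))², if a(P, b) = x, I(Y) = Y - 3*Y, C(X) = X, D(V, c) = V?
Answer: 301751641/900 ≈ 3.3528e+5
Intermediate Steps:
B = -1
I(Y) = -2*Y
x = -1/30 (x = 1/(-1 - 29) = 1/(-30) = -1/30 ≈ -0.033333)
a(P, b) = -1/30
(a(C(-1), 31) + (-581 - I(1)))² = (-1/30 + (-581 - (-2)))² = (-1/30 + (-581 - 1*(-2)))² = (-1/30 + (-581 + 2))² = (-1/30 - 579)² = (-17371/30)² = 301751641/900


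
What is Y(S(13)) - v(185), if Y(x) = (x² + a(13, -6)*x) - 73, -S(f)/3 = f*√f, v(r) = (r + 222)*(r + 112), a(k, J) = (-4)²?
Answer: -101179 - 624*√13 ≈ -1.0343e+5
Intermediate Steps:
a(k, J) = 16
v(r) = (112 + r)*(222 + r) (v(r) = (222 + r)*(112 + r) = (112 + r)*(222 + r))
S(f) = -3*f^(3/2) (S(f) = -3*f*√f = -3*f^(3/2))
Y(x) = -73 + x² + 16*x (Y(x) = (x² + 16*x) - 73 = -73 + x² + 16*x)
Y(S(13)) - v(185) = (-73 + (-39*√13)² + 16*(-39*√13)) - (24864 + 185² + 334*185) = (-73 + (-39*√13)² + 16*(-39*√13)) - (24864 + 34225 + 61790) = (-73 + (-39*√13)² + 16*(-39*√13)) - 1*120879 = (-73 + 19773 - 624*√13) - 120879 = (19700 - 624*√13) - 120879 = -101179 - 624*√13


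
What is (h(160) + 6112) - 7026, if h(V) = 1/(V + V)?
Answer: -292479/320 ≈ -914.00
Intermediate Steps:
h(V) = 1/(2*V)
(h(160) + 6112) - 7026 = ((1/2)/160 + 6112) - 7026 = ((1/2)*(1/160) + 6112) - 7026 = (1/320 + 6112) - 7026 = 1955841/320 - 7026 = -292479/320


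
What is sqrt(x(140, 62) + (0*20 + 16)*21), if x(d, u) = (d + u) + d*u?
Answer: sqrt(9218) ≈ 96.010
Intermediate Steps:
x(d, u) = d + u + d*u
sqrt(x(140, 62) + (0*20 + 16)*21) = sqrt((140 + 62 + 140*62) + (0*20 + 16)*21) = sqrt((140 + 62 + 8680) + (0 + 16)*21) = sqrt(8882 + 16*21) = sqrt(8882 + 336) = sqrt(9218)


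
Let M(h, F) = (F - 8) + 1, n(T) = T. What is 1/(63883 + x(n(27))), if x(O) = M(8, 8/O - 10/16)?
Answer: 216/13797145 ≈ 1.5655e-5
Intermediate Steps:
M(h, F) = -7 + F (M(h, F) = (-8 + F) + 1 = -7 + F)
x(O) = -61/8 + 8/O (x(O) = -7 + (8/O - 10/16) = -7 + (8/O - 10*1/16) = -7 + (8/O - 5/8) = -7 + (-5/8 + 8/O) = -61/8 + 8/O)
1/(63883 + x(n(27))) = 1/(63883 + (-61/8 + 8/27)) = 1/(63883 - 1583/216) = 1/(13797145/216) = 216/13797145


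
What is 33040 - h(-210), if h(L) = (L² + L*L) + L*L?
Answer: -99260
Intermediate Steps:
h(L) = 3*L² (h(L) = (L² + L²) + L² = 2*L² + L² = 3*L²)
33040 - h(-210) = 33040 - 3*(-210)² = 33040 - 3*44100 = 33040 - 1*132300 = 33040 - 132300 = -99260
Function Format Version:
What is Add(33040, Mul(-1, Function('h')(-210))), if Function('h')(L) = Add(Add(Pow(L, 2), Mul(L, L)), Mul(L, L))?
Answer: -99260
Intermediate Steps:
Function('h')(L) = Mul(3, Pow(L, 2)) (Function('h')(L) = Add(Add(Pow(L, 2), Pow(L, 2)), Pow(L, 2)) = Add(Mul(2, Pow(L, 2)), Pow(L, 2)) = Mul(3, Pow(L, 2)))
Add(33040, Mul(-1, Function('h')(-210))) = Add(33040, Mul(-1, Mul(3, Pow(-210, 2)))) = Add(33040, Mul(-1, Mul(3, 44100))) = Add(33040, Mul(-1, 132300)) = Add(33040, -132300) = -99260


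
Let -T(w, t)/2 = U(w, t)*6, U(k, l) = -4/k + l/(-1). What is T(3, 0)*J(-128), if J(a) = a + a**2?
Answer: 260096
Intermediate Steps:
U(k, l) = -l - 4/k (U(k, l) = -4/k + l*(-1) = -4/k - l = -l - 4/k)
T(w, t) = 12*t + 48/w (T(w, t) = -2*(-t - 4/w)*6 = -2*(-24/w - 6*t) = 12*t + 48/w)
T(3, 0)*J(-128) = (12*0 + 48/3)*(-128*(1 - 128)) = (0 + 48*(1/3))*(-128*(-127)) = (0 + 16)*16256 = 16*16256 = 260096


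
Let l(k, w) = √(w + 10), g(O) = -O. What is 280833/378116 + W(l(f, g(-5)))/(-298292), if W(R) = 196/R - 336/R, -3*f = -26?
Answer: 280833/378116 + 7*√15/223719 ≈ 0.74284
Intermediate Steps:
f = 26/3 (f = -⅓*(-26) = 26/3 ≈ 8.6667)
l(k, w) = √(10 + w)
W(R) = -140/R
280833/378116 + W(l(f, g(-5)))/(-298292) = 280833/378116 - 140/√(10 - 1*(-5))/(-298292) = 280833*(1/378116) - 140/√(10 + 5)*(-1/298292) = 280833/378116 - 140*√15/15*(-1/298292) = 280833/378116 - 28*√15/3*(-1/298292) = 280833/378116 + 7*√15/223719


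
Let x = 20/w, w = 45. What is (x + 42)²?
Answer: 145924/81 ≈ 1801.5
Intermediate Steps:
x = 4/9 (x = 20/45 = 20*(1/45) = 4/9 ≈ 0.44444)
(x + 42)² = (4/9 + 42)² = (382/9)² = 145924/81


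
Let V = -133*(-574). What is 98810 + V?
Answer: 175152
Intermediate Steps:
V = 76342
98810 + V = 98810 + 76342 = 175152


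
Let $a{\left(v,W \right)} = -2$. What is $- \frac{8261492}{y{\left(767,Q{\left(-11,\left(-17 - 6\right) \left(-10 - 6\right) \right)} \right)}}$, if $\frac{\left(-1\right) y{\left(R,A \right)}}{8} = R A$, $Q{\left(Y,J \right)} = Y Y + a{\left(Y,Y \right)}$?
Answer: $\frac{2065373}{182546} \approx 11.314$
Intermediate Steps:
$Q{\left(Y,J \right)} = -2 + Y^{2}$ ($Q{\left(Y,J \right)} = Y Y - 2 = Y^{2} - 2 = -2 + Y^{2}$)
$y{\left(R,A \right)} = - 8 A R$ ($y{\left(R,A \right)} = - 8 R A = - 8 A R$)
$- \frac{8261492}{y{\left(767,Q{\left(-11,\left(-17 - 6\right) \left(-10 - 6\right) \right)} \right)}} = - \frac{8261492}{\left(-8\right) \left(-2 + \left(-11\right)^{2}\right) 767} = - \frac{8261492}{\left(-8\right) \left(-2 + 121\right) 767} = - \frac{8261492}{\left(-8\right) 119 \cdot 767} = - \frac{8261492}{-730184} = \left(-8261492\right) \left(- \frac{1}{730184}\right) = \frac{2065373}{182546}$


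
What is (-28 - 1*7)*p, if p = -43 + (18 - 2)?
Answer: 945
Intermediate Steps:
p = -27 (p = -43 + 16 = -27)
(-28 - 1*7)*p = (-28 - 1*7)*(-27) = (-28 - 7)*(-27) = -35*(-27) = 945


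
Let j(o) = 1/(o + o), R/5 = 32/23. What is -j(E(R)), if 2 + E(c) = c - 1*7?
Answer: 23/94 ≈ 0.24468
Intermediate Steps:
R = 160/23 (R = 5*(32/23) = 160/23 ≈ 6.9565)
E(c) = -9 + c (E(c) = -2 + (c - 1*7) = -2 + (c - 7) = -2 + (-7 + c) = -9 + c)
j(o) = 1/(2*o)
-j(E(R)) = -1/(2*(-9 + 160/23)) = -1/(2*(-47/23)) = -(-23)/(2*47) = -1*(-23/94) = 23/94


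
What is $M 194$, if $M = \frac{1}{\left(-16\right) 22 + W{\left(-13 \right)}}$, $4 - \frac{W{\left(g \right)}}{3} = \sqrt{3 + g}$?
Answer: $- \frac{6596}{11569} + \frac{291 i \sqrt{10}}{57845} \approx -0.57014 + 0.015908 i$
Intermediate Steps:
$W{\left(g \right)} = 12 - 3 \sqrt{3 + g}$
$M = \frac{1}{-340 - 3 i \sqrt{10}}$ ($M = \frac{1}{\left(-16\right) 22 + \left(12 - 3 \sqrt{3 - 13}\right)} = \frac{1}{-352 + \left(12 - 3 \sqrt{-10}\right)} = \frac{1}{-352 + \left(12 - 3 i \sqrt{10}\right)} = \frac{1}{-340 - 3 i \sqrt{10}} \approx -0.0029389 + 8.2002 \cdot 10^{-5} i$)
$M 194 = \frac{i}{- 340 i + 3 \sqrt{10}} \cdot 194 = \frac{194 i}{- 340 i + 3 \sqrt{10}}$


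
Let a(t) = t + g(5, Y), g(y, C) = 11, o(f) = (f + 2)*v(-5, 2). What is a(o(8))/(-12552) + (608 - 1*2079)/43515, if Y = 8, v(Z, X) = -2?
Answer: -6024119/182066760 ≈ -0.033087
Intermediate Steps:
o(f) = -4 - 2*f (o(f) = (f + 2)*(-2) = (2 + f)*(-2) = -4 - 2*f)
a(t) = 11 + t (a(t) = t + 11 = 11 + t)
a(o(8))/(-12552) + (608 - 1*2079)/43515 = (11 + (-4 - 2*8))/(-12552) + (608 - 1*2079)/43515 = (11 + (-4 - 16))*(-1/12552) + (608 - 2079)*(1/43515) = (11 - 20)*(-1/12552) - 1471*1/43515 = -9*(-1/12552) - 1471/43515 = 3/4184 - 1471/43515 = -6024119/182066760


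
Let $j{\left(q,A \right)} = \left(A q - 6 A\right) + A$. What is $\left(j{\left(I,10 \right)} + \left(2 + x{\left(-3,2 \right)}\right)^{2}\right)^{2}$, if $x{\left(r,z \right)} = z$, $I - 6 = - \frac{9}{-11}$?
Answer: $\frac{141376}{121} \approx 1168.4$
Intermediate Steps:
$I = \frac{75}{11}$ ($I = 6 - \frac{9}{-11} = 6 - - \frac{9}{11} = 6 + \frac{9}{11} = \frac{75}{11} \approx 6.8182$)
$j{\left(q,A \right)} = - 5 A + A q$ ($j{\left(q,A \right)} = \left(- 6 A + A q\right) + A = - 5 A + A q$)
$\left(j{\left(I,10 \right)} + \left(2 + x{\left(-3,2 \right)}\right)^{2}\right)^{2} = \left(10 \left(-5 + \frac{75}{11}\right) + \left(2 + 2\right)^{2}\right)^{2} = \left(10 \cdot \frac{20}{11} + 4^{2}\right)^{2} = \left(\frac{200}{11} + 16\right)^{2} = \left(\frac{376}{11}\right)^{2} = \frac{141376}{121}$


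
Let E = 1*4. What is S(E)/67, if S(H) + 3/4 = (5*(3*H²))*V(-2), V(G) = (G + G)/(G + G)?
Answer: 957/268 ≈ 3.5709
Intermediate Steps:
V(G) = 1 (V(G) = (2*G)/((2*G)) = (2*G)*(1/(2*G)) = 1)
E = 4
S(H) = -¾ + 15*H² (S(H) = -¾ + (5*(3*H²))*1 = -¾ + (15*H²)*1 = -¾ + 15*H²)
S(E)/67 = (-¾ + 15*4²)/67 = (-¾ + 15*16)*(1/67) = (-¾ + 240)*(1/67) = (957/4)*(1/67) = 957/268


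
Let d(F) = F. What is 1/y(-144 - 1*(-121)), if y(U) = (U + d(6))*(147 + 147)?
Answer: -1/4998 ≈ -0.00020008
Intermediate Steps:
y(U) = 1764 + 294*U (y(U) = (U + 6)*(147 + 147) = (6 + U)*294 = 1764 + 294*U)
1/y(-144 - 1*(-121)) = 1/(1764 + 294*(-144 - 1*(-121))) = 1/(1764 + 294*(-144 + 121)) = 1/(1764 + 294*(-23)) = 1/(1764 - 6762) = 1/(-4998) = -1/4998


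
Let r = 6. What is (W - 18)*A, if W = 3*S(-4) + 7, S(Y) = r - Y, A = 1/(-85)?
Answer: -19/85 ≈ -0.22353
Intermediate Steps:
A = -1/85 ≈ -0.011765
S(Y) = 6 - Y
W = 37 (W = 3*(6 - 1*(-4)) + 7 = 3*(6 + 4) + 7 = 3*10 + 7 = 30 + 7 = 37)
(W - 18)*A = (37 - 18)*(-1/85) = 19*(-1/85) = -19/85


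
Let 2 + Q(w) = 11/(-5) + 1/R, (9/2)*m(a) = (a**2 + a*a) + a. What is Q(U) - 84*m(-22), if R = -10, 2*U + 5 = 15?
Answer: -529889/30 ≈ -17663.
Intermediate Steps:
U = 5 (U = -5/2 + (1/2)*15 = -5/2 + 15/2 = 5)
m(a) = 2*a/9 + 4*a**2/9 (m(a) = 2*((a**2 + a*a) + a)/9 = 2*((a**2 + a**2) + a)/9 = 2*(2*a**2 + a)/9 = 2*(a + 2*a**2)/9 = 2*a/9 + 4*a**2/9)
Q(w) = -43/10 (Q(w) = -2 + (11/(-5) + 1/(-10)) = -2 + (11*(-1/5) + 1*(-1/10)) = -2 + (-11/5 - 1/10) = -2 - 23/10 = -43/10)
Q(U) - 84*m(-22) = -43/10 - 56*(-22)*(1 + 2*(-22))/3 = -43/10 - 56*(-22)*(1 - 44)/3 = -43/10 - 56*(-22)*(-43)/3 = -43/10 - 84*1892/9 = -43/10 - 52976/3 = -529889/30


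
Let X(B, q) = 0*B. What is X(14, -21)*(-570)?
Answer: 0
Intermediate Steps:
X(B, q) = 0
X(14, -21)*(-570) = 0*(-570) = 0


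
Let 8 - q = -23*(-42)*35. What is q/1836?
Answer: -16901/918 ≈ -18.411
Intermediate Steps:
q = -33802 (q = 8 - (-23*(-42))*35 = 8 - 966*35 = 8 - 1*33810 = 8 - 33810 = -33802)
q/1836 = -33802/1836 = -33802*1/1836 = -16901/918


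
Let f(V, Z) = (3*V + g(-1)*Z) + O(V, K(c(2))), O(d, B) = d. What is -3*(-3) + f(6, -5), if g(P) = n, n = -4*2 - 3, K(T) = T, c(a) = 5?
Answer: 88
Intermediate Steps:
n = -11 (n = -8 - 3 = -11)
g(P) = -11
f(V, Z) = -11*Z + 4*V (f(V, Z) = (3*V - 11*Z) + V = (-11*Z + 3*V) + V = -11*Z + 4*V)
-3*(-3) + f(6, -5) = -3*(-3) + (-11*(-5) + 4*6) = 9 + (55 + 24) = 9 + 79 = 88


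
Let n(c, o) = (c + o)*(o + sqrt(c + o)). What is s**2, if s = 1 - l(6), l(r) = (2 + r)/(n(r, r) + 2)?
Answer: 629433/877969 + 75744*sqrt(3)/877969 ≈ 0.86635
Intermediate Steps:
l(r) = (2 + r)/(2 + 2*r**2 + 2*sqrt(2)*r**(3/2)) (l(r) = (2 + r)/((r**2 + r*r + r*sqrt(r + r) + r*sqrt(r + r)) + 2) = (2 + r)/((r**2 + r**2 + r*sqrt(2*r) + r*sqrt(2*r)) + 2) = (2 + r)/((r**2 + r**2 + r*(sqrt(2)*sqrt(r)) + r*(sqrt(2)*sqrt(r))) + 2) = (2 + r)/((r**2 + r**2 + sqrt(2)*r**(3/2) + sqrt(2)*r**(3/2)) + 2) = (2 + r)/((2*r**2 + 2*sqrt(2)*r**(3/2)) + 2) = (2 + r)/(2 + 2*r**2 + 2*sqrt(2)*r**(3/2)))
s = 1 - 4/(37 + 12*sqrt(3)) (s = 1 - (1 + (1/2)*6)/(1 + 6**2 + sqrt(2)*6**(3/2)) = 1 - (1 + 3)/(1 + 36 + sqrt(2)*(6*sqrt(6))) = 1 - 4/(1 + 36 + 12*sqrt(3)) = 1 - 4/(37 + 12*sqrt(3)) ≈ 0.93078)
s**2 = (789/937 + 48*sqrt(3)/937)**2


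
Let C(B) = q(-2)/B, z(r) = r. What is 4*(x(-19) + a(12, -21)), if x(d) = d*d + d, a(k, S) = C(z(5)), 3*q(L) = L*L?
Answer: 20536/15 ≈ 1369.1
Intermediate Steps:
q(L) = L**2/3 (q(L) = (L*L)/3 = L**2/3)
C(B) = 4/(3*B) (C(B) = ((1/3)*(-2)**2)/B = ((1/3)*4)/B = 4/(3*B))
a(k, S) = 4/15 (a(k, S) = (4/3)/5 = (4/3)*(1/5) = 4/15)
x(d) = d + d**2 (x(d) = d**2 + d = d + d**2)
4*(x(-19) + a(12, -21)) = 4*(-19*(1 - 19) + 4/15) = 4*(-19*(-18) + 4/15) = 4*(342 + 4/15) = 4*(5134/15) = 20536/15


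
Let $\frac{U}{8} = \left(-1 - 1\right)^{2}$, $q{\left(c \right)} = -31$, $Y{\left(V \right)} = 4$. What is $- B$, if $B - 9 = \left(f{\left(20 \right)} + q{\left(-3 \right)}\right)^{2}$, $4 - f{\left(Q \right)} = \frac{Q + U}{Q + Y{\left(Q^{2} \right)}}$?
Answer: $- \frac{30949}{36} \approx -859.69$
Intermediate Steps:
$U = 32$ ($U = 8 \left(-1 - 1\right)^{2} = 8 \left(-2\right)^{2} = 8 \cdot 4 = 32$)
$f{\left(Q \right)} = 4 - \frac{32 + Q}{4 + Q}$ ($f{\left(Q \right)} = 4 - \frac{Q + 32}{Q + 4} = 4 - \frac{32 + Q}{4 + Q}$)
$B = \frac{30949}{36}$ ($B = 9 + \left(\frac{-16 + 3 \cdot 20}{4 + 20} - 31\right)^{2} = 9 + \left(\frac{-16 + 60}{24} - 31\right)^{2} = 9 + \left(\frac{1}{24} \cdot 44 - 31\right)^{2} = 9 + \left(\frac{11}{6} - 31\right)^{2} = 9 + \left(- \frac{175}{6}\right)^{2} = 9 + \frac{30625}{36} = \frac{30949}{36} \approx 859.69$)
$- B = \left(-1\right) \frac{30949}{36} = - \frac{30949}{36}$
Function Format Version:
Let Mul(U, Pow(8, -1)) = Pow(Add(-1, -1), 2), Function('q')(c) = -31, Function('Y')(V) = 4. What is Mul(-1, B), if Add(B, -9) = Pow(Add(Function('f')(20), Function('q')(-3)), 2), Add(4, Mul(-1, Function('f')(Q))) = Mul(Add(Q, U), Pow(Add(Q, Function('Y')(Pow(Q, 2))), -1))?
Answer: Rational(-30949, 36) ≈ -859.69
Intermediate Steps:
U = 32 (U = Mul(8, Pow(Add(-1, -1), 2)) = Mul(8, Pow(-2, 2)) = Mul(8, 4) = 32)
Function('f')(Q) = Add(4, Mul(-1, Pow(Add(4, Q), -1), Add(32, Q))) (Function('f')(Q) = Add(4, Mul(-1, Mul(Add(Q, 32), Pow(Add(Q, 4), -1)))) = Add(4, Mul(-1, Mul(Add(32, Q), Pow(Add(4, Q), -1)))) = Add(4, Mul(-1, Mul(Pow(Add(4, Q), -1), Add(32, Q)))) = Add(4, Mul(-1, Pow(Add(4, Q), -1), Add(32, Q))))
B = Rational(30949, 36) (B = Add(9, Pow(Add(Mul(Pow(Add(4, 20), -1), Add(-16, Mul(3, 20))), -31), 2)) = Add(9, Pow(Add(Mul(Pow(24, -1), Add(-16, 60)), -31), 2)) = Add(9, Pow(Add(Mul(Rational(1, 24), 44), -31), 2)) = Add(9, Pow(Add(Rational(11, 6), -31), 2)) = Add(9, Pow(Rational(-175, 6), 2)) = Add(9, Rational(30625, 36)) = Rational(30949, 36) ≈ 859.69)
Mul(-1, B) = Mul(-1, Rational(30949, 36)) = Rational(-30949, 36)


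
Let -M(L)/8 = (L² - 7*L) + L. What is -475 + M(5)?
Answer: -435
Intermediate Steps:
M(L) = -8*L² + 48*L (M(L) = -8*((L² - 7*L) + L) = -8*(L² - 6*L) = -8*L² + 48*L)
-475 + M(5) = -475 + 8*5*(6 - 1*5) = -475 + 8*5*(6 - 5) = -475 + 8*5*1 = -475 + 40 = -435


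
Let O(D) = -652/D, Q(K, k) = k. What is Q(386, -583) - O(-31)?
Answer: -18725/31 ≈ -604.03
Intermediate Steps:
Q(386, -583) - O(-31) = -583 - (-652)/(-31) = -583 - (-652)*(-1)/31 = -583 - 1*652/31 = -583 - 652/31 = -18725/31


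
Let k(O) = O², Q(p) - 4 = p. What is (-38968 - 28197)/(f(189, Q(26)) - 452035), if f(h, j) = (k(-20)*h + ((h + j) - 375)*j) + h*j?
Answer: 1919/10727 ≈ 0.17889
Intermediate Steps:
Q(p) = 4 + p
f(h, j) = 400*h + h*j + j*(-375 + h + j) (f(h, j) = ((-20)²*h + ((h + j) - 375)*j) + h*j = (400*h + (-375 + h + j)*j) + h*j = (400*h + j*(-375 + h + j)) + h*j = 400*h + h*j + j*(-375 + h + j))
(-38968 - 28197)/(f(189, Q(26)) - 452035) = (-38968 - 28197)/(((4 + 26)² - 375*(4 + 26) + 400*189 + 2*189*(4 + 26)) - 452035) = -67165/((30² - 375*30 + 75600 + 2*189*30) - 452035) = -67165/((900 - 11250 + 75600 + 11340) - 452035) = -67165/(76590 - 452035) = -67165/(-375445) = -67165*(-1/375445) = 1919/10727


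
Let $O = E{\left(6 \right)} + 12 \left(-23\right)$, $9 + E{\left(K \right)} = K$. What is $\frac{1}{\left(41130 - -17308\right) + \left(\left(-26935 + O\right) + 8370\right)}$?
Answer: $\frac{1}{39594} \approx 2.5256 \cdot 10^{-5}$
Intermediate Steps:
$E{\left(K \right)} = -9 + K$
$O = -279$ ($O = \left(-9 + 6\right) + 12 \left(-23\right) = -3 - 276 = -279$)
$\frac{1}{\left(41130 - -17308\right) + \left(\left(-26935 + O\right) + 8370\right)} = \frac{1}{\left(41130 - -17308\right) + \left(\left(-26935 - 279\right) + 8370\right)} = \frac{1}{\left(41130 + 17308\right) + \left(-27214 + 8370\right)} = \frac{1}{58438 - 18844} = \frac{1}{39594}$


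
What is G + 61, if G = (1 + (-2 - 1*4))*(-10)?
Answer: 111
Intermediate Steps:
G = 50 (G = (1 + (-2 - 4))*(-10) = (1 - 6)*(-10) = -5*(-10) = 50)
G + 61 = 50 + 61 = 111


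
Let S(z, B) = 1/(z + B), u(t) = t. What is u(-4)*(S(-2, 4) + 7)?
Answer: -30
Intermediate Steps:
S(z, B) = 1/(B + z)
u(-4)*(S(-2, 4) + 7) = -4*(1/(4 - 2) + 7) = -4*(1/2 + 7) = -4*15/2 = -30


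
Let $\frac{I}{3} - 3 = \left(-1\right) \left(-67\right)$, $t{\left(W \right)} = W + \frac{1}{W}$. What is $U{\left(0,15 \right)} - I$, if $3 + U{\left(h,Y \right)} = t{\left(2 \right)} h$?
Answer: $-213$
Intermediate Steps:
$U{\left(h,Y \right)} = -3 + \frac{5 h}{2}$ ($U{\left(h,Y \right)} = -3 + \left(2 + \frac{1}{2}\right) h = -3 + \frac{5 h}{2}$)
$I = 210$ ($I = 9 + 3 \left(\left(-1\right) \left(-67\right)\right) = 9 + 3 \cdot 67 = 9 + 201 = 210$)
$U{\left(0,15 \right)} - I = \left(-3 + \frac{5}{2} \cdot 0\right) - 210 = \left(-3 + 0\right) - 210 = -3 - 210 = -213$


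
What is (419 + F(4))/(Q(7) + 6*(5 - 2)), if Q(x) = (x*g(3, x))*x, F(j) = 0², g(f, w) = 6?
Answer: 419/312 ≈ 1.3429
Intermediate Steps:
F(j) = 0
Q(x) = 6*x² (Q(x) = (x*6)*x = (6*x)*x = 6*x²)
(419 + F(4))/(Q(7) + 6*(5 - 2)) = (419 + 0)/(6*7² + 6*(5 - 2)) = 419/(6*49 + 6*3) = 419/(294 + 18) = 419/312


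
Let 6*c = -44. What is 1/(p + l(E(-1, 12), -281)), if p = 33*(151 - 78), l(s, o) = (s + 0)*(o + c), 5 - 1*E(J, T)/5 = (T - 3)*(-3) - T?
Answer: -3/183073 ≈ -1.6387e-5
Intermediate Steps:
c = -22/3 (c = (⅙)*(-44) = -22/3 ≈ -7.3333)
E(J, T) = -20 + 20*T (E(J, T) = 25 - 5*((T - 3)*(-3) - T) = 25 - 5*((-3 + T)*(-3) - T) = 25 - 5*((9 - 3*T) - T) = 25 - 5*(9 - 4*T) = 25 + (-45 + 20*T) = -20 + 20*T)
l(s, o) = s*(-22/3 + o) (l(s, o) = (s + 0)*(o - 22/3) = s*(-22/3 + o))
p = 2409 (p = 33*73 = 2409)
1/(p + l(E(-1, 12), -281)) = 1/(2409 + (-20 + 20*12)*(-22 + 3*(-281))/3) = 1/(2409 + (-20 + 240)*(-22 - 843)/3) = 1/(2409 + (⅓)*220*(-865)) = 1/(2409 - 190300/3) = 1/(-183073/3) = -3/183073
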